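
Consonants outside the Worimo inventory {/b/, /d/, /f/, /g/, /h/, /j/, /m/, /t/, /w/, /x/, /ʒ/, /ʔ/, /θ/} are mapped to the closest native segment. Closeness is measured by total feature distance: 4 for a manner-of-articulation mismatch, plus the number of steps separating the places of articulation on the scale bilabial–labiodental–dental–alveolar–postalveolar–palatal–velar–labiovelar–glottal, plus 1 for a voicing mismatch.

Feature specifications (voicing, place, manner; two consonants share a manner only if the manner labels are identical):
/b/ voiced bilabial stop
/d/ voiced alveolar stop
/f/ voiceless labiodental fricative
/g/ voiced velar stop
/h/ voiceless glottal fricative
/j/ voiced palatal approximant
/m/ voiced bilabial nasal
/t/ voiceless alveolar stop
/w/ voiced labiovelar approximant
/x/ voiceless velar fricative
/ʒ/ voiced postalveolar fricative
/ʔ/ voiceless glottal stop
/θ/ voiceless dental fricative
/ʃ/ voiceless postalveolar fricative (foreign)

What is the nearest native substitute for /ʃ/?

ʒ

/ʒ/ is closest: same manner (fricative), place distance 0 (postalveolar→postalveolar), voicing differs (+1); total 1. Next closest is /x/ at distance 2.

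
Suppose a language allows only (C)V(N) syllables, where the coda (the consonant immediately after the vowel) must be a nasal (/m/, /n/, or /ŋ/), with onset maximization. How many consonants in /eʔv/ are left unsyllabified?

Under (C)V(N), the unsyllabifiable consonants are /ʔ/, /v/ (only a nasal (/m/, /n/, or /ŋ/) is licensed in coda position; onsets are limited to one consonant).

2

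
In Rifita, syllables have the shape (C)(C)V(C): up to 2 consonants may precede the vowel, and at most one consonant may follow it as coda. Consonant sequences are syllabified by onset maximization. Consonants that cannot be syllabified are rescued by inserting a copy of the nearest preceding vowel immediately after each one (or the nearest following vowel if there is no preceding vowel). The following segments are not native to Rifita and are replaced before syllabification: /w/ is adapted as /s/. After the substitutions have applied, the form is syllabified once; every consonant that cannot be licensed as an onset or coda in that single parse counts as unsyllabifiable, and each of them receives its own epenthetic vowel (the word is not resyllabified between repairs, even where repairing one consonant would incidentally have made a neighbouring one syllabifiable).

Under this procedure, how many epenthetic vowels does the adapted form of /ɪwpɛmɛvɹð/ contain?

2

After substitution the input is /ɪspɛmɛvɹð/.
The unsyllabifiable consonants are /ɹ/, /ð/; each receives one epenthetic vowel.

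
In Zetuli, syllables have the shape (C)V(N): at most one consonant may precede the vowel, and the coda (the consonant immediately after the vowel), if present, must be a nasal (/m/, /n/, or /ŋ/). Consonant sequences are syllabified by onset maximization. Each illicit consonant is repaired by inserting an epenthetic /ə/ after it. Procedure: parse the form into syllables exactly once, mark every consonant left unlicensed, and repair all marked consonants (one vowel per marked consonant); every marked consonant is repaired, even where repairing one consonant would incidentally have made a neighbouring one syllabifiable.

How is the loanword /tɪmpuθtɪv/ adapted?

tɪmpuθətɪvə

Syllabifying with onset maximization leaves /θ/, /v/ stranded (only a nasal (/m/, /n/, or /ŋ/) is licensed in coda position; onsets are limited to one consonant).
Inserting the epenthetic vowel yields /θ/ → /θə/, /v/ → /və/.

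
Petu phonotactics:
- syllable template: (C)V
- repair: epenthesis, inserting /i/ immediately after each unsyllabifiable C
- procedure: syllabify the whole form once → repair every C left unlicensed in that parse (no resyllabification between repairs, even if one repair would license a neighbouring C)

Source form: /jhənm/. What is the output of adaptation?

Syllabifying with onset maximization leaves /j/, /n/, /m/ stranded (no codas are permitted; onsets are limited to one consonant).
Inserting the epenthetic vowel yields /j/ → /ji/, /n/ → /ni/, /m/ → /mi/.

jihənimi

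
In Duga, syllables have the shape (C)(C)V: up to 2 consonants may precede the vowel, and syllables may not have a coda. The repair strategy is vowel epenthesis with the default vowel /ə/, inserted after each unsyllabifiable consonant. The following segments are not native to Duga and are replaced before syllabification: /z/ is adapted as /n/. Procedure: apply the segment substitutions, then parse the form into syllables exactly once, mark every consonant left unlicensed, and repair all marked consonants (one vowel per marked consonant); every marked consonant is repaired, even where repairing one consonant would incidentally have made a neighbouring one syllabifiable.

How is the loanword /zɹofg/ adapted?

nɹofəgə

Substitution: /z/ → /n/, giving /nɹofg/.
Syllabifying with onset maximization leaves /f/, /g/ stranded (no codas are permitted; onsets may contain at most 2 consonants).
Epenthesis after each stranded consonant: /f/ → /fə/, /g/ → /gə/.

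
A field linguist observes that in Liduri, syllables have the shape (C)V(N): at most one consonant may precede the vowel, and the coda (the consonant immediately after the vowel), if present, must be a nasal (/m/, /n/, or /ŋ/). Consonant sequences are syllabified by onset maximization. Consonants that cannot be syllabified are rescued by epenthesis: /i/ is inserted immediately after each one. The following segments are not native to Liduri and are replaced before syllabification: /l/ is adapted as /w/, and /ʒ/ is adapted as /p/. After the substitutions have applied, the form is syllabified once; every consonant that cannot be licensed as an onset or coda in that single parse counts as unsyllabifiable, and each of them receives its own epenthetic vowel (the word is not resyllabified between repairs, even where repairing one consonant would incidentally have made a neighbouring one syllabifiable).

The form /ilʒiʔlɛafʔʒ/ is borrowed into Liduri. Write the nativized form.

Substitution: /l/ → /w/, /ʒ/ → /p/, giving /iwpiʔwɛafʔp/.
Syllabifying with onset maximization leaves /w/, /ʔ/, /f/, /ʔ/, /p/ stranded (only a nasal (/m/, /n/, or /ŋ/) is licensed in coda position; onsets are limited to one consonant).
Epenthesis after each stranded consonant: /w/ → /wi/, /ʔ/ → /ʔi/, /f/ → /fi/, /ʔ/ → /ʔi/, /p/ → /pi/.

iwipiʔiwɛafiʔipi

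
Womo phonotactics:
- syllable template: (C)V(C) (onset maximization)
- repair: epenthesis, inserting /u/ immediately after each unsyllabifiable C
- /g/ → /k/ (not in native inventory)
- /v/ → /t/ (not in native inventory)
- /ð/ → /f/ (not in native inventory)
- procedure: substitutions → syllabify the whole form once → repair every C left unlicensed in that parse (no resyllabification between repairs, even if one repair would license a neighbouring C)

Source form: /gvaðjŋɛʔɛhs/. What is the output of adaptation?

Substitution: /g/ → /k/, /v/ → /t/, /ð/ → /f/, giving /ktafjŋɛʔɛhs/.
Under (C)V(C), the unsyllabifiable consonants are /k/, /j/, /s/ (at most one coda consonant is licensed; onsets are limited to one consonant).
Each unlicensed consonant becomes the onset of a new syllable: /k/ → /ku/, /j/ → /ju/, /s/ → /su/.

kutafjuŋɛʔɛhsu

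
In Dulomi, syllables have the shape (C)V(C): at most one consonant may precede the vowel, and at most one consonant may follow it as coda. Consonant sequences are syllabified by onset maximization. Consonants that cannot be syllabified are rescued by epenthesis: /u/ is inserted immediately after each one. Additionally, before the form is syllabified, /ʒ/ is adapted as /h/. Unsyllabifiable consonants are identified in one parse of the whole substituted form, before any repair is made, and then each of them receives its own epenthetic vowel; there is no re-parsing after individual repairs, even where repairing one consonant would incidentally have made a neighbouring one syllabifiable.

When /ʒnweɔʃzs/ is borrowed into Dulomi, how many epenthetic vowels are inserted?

4

After substitution the input is /hnweɔʃzs/.
The unsyllabifiable consonants are /h/, /n/, /z/, /s/; each receives one epenthetic vowel.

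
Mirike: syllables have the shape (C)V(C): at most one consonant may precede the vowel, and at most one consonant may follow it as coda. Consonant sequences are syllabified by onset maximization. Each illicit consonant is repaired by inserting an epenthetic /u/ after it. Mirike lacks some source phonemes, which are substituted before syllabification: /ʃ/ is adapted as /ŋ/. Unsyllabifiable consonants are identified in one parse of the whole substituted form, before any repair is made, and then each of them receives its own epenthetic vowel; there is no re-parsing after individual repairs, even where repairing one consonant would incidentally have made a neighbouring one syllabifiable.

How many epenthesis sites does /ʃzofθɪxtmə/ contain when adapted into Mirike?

2

After substitution the input is /ŋzofθɪxtmə/.
The unsyllabifiable consonants are /ŋ/, /t/; each receives one epenthetic vowel.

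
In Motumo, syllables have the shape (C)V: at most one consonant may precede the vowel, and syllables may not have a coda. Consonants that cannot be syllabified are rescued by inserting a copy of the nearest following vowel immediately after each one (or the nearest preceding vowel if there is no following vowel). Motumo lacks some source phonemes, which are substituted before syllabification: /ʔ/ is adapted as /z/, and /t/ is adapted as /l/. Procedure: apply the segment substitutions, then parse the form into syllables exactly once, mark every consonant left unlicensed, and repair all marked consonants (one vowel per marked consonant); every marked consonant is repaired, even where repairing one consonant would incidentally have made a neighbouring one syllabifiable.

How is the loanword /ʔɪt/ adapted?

zɪlɪ

Substitution: /ʔ/ → /z/, /t/ → /l/, giving /zɪl/.
Under (C)V, the unsyllabifiable consonants are /l/ (no codas are permitted; onsets are limited to one consonant).
Epenthesis after each stranded consonant: /l/ → /lɪ/.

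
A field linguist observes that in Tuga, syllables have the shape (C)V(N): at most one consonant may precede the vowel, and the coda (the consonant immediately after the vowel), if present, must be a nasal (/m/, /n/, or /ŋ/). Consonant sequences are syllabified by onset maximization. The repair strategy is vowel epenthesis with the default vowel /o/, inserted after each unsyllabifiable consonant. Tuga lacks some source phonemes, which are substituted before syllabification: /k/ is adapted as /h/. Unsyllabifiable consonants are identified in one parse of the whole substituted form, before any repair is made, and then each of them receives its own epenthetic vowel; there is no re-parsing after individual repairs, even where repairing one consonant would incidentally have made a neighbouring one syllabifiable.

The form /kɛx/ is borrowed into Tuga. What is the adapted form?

hɛxo

Substitution: /k/ → /h/, giving /hɛx/.
Syllabifying with onset maximization leaves /x/ stranded (only a nasal (/m/, /n/, or /ŋ/) is licensed in coda position; onsets are limited to one consonant).
Each unlicensed consonant becomes the onset of a new syllable: /x/ → /xo/.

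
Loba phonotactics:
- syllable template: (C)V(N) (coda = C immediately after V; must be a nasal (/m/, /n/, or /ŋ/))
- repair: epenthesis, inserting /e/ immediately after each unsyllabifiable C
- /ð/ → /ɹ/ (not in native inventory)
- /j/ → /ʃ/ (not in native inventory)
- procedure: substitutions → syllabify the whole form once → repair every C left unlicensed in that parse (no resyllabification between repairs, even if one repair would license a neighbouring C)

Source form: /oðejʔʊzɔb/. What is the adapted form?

oɹeʃeʔʊzɔbe

Substitution: /ð/ → /ɹ/, /j/ → /ʃ/, giving /oɹeʃʔʊzɔb/.
The consonants /ʃ/, /b/ cannot be parsed into a legal (C)V(N) syllable (only a nasal (/m/, /n/, or /ŋ/) is licensed in coda position; onsets are limited to one consonant).
Each unlicensed consonant becomes the onset of a new syllable: /ʃ/ → /ʃe/, /b/ → /be/.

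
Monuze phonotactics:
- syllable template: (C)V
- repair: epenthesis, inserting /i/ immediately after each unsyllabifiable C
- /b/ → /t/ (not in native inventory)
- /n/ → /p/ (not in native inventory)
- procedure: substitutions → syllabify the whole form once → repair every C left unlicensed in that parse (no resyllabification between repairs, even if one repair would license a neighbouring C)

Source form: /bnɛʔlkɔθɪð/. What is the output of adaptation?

Substitution: /b/ → /t/, /n/ → /p/, giving /tpɛʔlkɔθɪð/.
Syllabifying with onset maximization leaves /t/, /ʔ/, /l/, /ð/ stranded (no codas are permitted; onsets are limited to one consonant).
Each unlicensed consonant becomes the onset of a new syllable: /t/ → /ti/, /ʔ/ → /ʔi/, /l/ → /li/, /ð/ → /ði/.

tipɛʔilikɔθɪði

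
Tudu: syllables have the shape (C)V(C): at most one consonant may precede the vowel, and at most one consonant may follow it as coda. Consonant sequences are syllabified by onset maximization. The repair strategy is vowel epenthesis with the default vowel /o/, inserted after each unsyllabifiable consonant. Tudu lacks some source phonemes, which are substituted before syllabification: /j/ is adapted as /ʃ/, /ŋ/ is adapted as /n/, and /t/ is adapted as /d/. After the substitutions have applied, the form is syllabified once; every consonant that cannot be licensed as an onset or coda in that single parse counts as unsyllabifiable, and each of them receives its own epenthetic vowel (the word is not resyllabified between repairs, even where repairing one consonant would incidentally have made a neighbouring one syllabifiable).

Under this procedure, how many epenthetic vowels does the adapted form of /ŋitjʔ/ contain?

2

After substitution the input is /nidʃʔ/.
The unsyllabifiable consonants are /ʃ/, /ʔ/; each receives one epenthetic vowel.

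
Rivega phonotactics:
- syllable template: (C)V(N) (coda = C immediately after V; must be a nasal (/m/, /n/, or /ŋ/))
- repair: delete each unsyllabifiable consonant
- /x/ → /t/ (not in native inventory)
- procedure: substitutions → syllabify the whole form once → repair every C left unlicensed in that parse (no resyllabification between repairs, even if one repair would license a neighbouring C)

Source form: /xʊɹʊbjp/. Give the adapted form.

tʊɹʊ

Substitution: /x/ → /t/, giving /tʊɹʊbjp/.
Under (C)V(N), the unsyllabifiable consonants are /b/, /j/, /p/ (only a nasal (/m/, /n/, or /ŋ/) is licensed in coda position; onsets are limited to one consonant).
Deletion applies to /b/, /j/, /p/.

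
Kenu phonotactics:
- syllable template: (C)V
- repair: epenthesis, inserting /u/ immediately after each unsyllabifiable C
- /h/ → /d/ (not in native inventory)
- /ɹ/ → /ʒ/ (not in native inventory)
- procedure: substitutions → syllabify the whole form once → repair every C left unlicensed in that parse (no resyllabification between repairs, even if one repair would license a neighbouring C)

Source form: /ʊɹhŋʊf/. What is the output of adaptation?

Substitution: /ɹ/ → /ʒ/, /h/ → /d/, giving /ʊʒdŋʊf/.
The consonants /ʒ/, /d/, /f/ cannot be parsed into a legal (C)V syllable (no codas are permitted; onsets are limited to one consonant).
Each unlicensed consonant becomes the onset of a new syllable: /ʒ/ → /ʒu/, /d/ → /du/, /f/ → /fu/.

ʊʒuduŋʊfu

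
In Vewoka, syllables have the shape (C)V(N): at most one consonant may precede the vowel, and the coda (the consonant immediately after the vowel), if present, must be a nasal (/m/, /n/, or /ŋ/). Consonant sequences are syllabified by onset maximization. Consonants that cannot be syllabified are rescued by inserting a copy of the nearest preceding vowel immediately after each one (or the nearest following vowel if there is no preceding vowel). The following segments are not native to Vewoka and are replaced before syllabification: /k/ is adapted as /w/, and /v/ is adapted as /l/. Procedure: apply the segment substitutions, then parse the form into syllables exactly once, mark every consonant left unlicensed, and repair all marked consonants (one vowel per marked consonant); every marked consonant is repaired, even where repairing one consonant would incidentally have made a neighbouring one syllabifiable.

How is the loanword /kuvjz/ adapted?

wulujuzu

Substitution: /k/ → /w/, /v/ → /l/, giving /wuljz/.
Syllabifying with onset maximization leaves /l/, /j/, /z/ stranded (only a nasal (/m/, /n/, or /ŋ/) is licensed in coda position; onsets are limited to one consonant).
Epenthesis after each stranded consonant: /l/ → /lu/, /j/ → /ju/, /z/ → /zu/.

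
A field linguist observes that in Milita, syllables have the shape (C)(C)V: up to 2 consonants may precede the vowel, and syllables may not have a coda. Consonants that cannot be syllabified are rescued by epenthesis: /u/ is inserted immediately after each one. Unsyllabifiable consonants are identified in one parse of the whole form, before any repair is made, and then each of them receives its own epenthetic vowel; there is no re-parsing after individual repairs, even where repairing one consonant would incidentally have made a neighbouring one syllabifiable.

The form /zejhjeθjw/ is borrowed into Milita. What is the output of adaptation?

Syllabifying with onset maximization leaves /j/, /θ/, /j/, /w/ stranded (no codas are permitted; onsets may contain at most 2 consonants).
Each unlicensed consonant becomes the onset of a new syllable: /j/ → /ju/, /θ/ → /θu/, /j/ → /ju/, /w/ → /wu/.

zejuhjeθujuwu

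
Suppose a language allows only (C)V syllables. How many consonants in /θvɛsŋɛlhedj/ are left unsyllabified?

Syllabifying with onset maximization leaves /θ/, /s/, /l/, /d/, /j/ stranded (no codas are permitted; onsets are limited to one consonant).

5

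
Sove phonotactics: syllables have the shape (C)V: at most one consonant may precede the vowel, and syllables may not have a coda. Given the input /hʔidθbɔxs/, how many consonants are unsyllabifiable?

5

Under (C)V, the unsyllabifiable consonants are /h/, /d/, /θ/, /x/, /s/ (no codas are permitted; onsets are limited to one consonant).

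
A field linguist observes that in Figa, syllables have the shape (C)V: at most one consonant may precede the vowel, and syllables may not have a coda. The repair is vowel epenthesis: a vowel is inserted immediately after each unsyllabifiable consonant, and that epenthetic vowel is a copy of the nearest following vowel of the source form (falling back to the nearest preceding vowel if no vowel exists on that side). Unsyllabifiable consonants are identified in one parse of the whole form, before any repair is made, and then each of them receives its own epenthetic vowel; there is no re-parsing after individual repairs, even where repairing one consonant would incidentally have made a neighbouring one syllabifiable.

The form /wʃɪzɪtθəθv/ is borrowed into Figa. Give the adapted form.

wɪʃɪzɪtəθəθəvə

Under (C)V, the unsyllabifiable consonants are /w/, /t/, /θ/, /v/ (no codas are permitted; onsets are limited to one consonant).
Epenthesis after each stranded consonant: /w/ → /wɪ/, /t/ → /tə/, /θ/ → /θə/, /v/ → /və/.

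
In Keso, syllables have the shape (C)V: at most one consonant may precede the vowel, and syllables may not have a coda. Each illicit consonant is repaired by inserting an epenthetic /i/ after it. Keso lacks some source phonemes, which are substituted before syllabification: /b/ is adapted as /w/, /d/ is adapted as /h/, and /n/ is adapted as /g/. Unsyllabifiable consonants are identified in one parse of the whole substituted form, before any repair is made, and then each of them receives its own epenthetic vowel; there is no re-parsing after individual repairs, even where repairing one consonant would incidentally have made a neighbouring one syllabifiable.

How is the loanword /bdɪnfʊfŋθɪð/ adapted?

wihɪgifʊfiŋiθɪði

Substitution: /b/ → /w/, /d/ → /h/, /n/ → /g/, giving /whɪgfʊfŋθɪð/.
Under (C)V, the unsyllabifiable consonants are /w/, /g/, /f/, /ŋ/, /ð/ (no codas are permitted; onsets are limited to one consonant).
Inserting the epenthetic vowel yields /w/ → /wi/, /g/ → /gi/, /f/ → /fi/, /ŋ/ → /ŋi/, /ð/ → /ði/.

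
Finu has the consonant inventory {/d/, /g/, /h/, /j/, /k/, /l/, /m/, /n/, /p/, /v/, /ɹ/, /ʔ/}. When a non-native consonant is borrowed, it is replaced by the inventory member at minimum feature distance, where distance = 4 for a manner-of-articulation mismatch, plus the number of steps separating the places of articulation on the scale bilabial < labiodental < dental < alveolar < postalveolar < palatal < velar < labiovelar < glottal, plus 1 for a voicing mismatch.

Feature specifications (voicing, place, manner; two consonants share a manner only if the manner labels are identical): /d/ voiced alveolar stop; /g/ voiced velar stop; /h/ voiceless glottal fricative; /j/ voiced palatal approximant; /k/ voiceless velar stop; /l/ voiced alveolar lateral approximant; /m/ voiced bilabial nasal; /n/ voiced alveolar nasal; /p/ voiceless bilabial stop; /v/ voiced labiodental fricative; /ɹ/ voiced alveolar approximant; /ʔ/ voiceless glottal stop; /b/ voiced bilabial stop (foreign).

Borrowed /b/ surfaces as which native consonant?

/p/ is closest: same manner (stop), place distance 0 (bilabial→bilabial), voicing differs (+1); total 1. Next closest is /d/ at distance 3.

p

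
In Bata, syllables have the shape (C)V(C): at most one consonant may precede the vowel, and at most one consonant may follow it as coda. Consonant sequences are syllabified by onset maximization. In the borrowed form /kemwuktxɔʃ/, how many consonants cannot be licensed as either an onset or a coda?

Syllabifying with onset maximization leaves /t/ stranded (at most one coda consonant is licensed; onsets are limited to one consonant).

1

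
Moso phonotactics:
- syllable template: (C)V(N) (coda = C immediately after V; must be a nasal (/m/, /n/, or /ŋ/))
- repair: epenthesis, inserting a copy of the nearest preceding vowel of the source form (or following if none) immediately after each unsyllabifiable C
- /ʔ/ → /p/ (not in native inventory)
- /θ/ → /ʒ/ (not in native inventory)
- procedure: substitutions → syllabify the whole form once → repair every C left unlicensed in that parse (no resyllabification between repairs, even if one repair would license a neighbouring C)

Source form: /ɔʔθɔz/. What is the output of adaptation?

ɔpɔʒɔzɔ

Substitution: /ʔ/ → /p/, /θ/ → /ʒ/, giving /ɔpʒɔz/.
Syllabifying with onset maximization leaves /p/, /z/ stranded (only a nasal (/m/, /n/, or /ŋ/) is licensed in coda position; onsets are limited to one consonant).
Epenthesis after each stranded consonant: /p/ → /pɔ/, /z/ → /zɔ/.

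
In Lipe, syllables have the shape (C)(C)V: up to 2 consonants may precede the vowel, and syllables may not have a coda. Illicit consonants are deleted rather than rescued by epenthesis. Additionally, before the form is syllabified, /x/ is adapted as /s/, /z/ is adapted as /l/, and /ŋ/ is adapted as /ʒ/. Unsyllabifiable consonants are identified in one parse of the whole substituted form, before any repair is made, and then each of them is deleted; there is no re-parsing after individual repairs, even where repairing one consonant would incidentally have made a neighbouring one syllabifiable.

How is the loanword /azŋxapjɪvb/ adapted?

Substitution: /z/ → /l/, /ŋ/ → /ʒ/, /x/ → /s/, giving /alʒsapjɪvb/.
Syllabifying with onset maximization leaves /l/, /v/, /b/ stranded (no codas are permitted; onsets may contain at most 2 consonants).
Deletion applies to /l/, /v/, /b/.

aʒsapjɪ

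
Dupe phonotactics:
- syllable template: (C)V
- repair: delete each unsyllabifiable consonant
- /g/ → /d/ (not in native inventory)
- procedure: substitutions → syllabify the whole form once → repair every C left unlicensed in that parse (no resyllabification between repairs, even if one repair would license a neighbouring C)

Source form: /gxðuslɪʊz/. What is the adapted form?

Substitution: /g/ → /d/, giving /dxðuslɪʊz/.
Syllabifying with onset maximization leaves /d/, /x/, /s/, /z/ stranded (no codas are permitted; onsets are limited to one consonant).
Deletion applies to /d/, /x/, /s/, /z/.

ðulɪʊ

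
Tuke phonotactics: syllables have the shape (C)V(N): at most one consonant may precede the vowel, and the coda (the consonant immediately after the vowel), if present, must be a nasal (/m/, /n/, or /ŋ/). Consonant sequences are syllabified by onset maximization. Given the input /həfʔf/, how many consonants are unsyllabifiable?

The consonants /f/, /ʔ/, /f/ cannot be parsed into a legal (C)V(N) syllable (only a nasal (/m/, /n/, or /ŋ/) is licensed in coda position; onsets are limited to one consonant).

3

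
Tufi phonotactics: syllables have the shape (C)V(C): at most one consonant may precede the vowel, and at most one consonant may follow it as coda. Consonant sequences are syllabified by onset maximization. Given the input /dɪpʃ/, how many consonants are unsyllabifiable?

1

Syllabifying with onset maximization leaves /ʃ/ stranded (at most one coda consonant is licensed; onsets are limited to one consonant).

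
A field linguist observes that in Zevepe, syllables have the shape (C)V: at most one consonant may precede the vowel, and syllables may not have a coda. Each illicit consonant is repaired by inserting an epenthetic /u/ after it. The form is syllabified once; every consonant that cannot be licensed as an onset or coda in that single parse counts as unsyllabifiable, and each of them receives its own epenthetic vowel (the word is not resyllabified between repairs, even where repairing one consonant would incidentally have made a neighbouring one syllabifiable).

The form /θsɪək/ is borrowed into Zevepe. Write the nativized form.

The consonants /θ/, /k/ cannot be parsed into a legal (C)V syllable (no codas are permitted; onsets are limited to one consonant).
Each unlicensed consonant becomes the onset of a new syllable: /θ/ → /θu/, /k/ → /ku/.

θusɪəku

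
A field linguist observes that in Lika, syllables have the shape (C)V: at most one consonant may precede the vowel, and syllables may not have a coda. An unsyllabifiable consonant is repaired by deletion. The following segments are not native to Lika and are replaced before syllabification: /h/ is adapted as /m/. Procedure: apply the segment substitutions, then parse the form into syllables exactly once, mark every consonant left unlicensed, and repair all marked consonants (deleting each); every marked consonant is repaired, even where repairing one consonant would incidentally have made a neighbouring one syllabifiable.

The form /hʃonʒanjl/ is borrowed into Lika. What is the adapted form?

ʃoʒa

Substitution: /h/ → /m/, giving /mʃonʒanjl/.
The consonants /m/, /n/, /n/, /j/, /l/ cannot be parsed into a legal (C)V syllable (no codas are permitted; onsets are limited to one consonant).
Each unlicensed consonant is deleted: /m/, /n/, /n/, /j/, /l/.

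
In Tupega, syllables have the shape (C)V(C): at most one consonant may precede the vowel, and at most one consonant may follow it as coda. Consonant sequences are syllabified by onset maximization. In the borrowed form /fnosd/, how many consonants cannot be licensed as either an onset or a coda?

2

Syllabifying with onset maximization leaves /f/, /d/ stranded (at most one coda consonant is licensed; onsets are limited to one consonant).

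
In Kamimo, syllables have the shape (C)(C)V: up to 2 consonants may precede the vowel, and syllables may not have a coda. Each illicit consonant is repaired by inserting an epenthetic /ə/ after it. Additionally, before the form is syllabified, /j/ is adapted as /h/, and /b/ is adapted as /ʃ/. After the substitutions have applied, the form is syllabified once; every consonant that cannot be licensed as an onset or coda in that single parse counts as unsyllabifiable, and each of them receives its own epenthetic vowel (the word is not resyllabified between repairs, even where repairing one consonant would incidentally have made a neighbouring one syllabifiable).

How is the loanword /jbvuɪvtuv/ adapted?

həʃvuɪvtuvə

Substitution: /j/ → /h/, /b/ → /ʃ/, giving /hʃvuɪvtuv/.
Under (C)(C)V, the unsyllabifiable consonants are /h/, /v/ (no codas are permitted; onsets may contain at most 2 consonants).
Inserting the epenthetic vowel yields /h/ → /hə/, /v/ → /və/.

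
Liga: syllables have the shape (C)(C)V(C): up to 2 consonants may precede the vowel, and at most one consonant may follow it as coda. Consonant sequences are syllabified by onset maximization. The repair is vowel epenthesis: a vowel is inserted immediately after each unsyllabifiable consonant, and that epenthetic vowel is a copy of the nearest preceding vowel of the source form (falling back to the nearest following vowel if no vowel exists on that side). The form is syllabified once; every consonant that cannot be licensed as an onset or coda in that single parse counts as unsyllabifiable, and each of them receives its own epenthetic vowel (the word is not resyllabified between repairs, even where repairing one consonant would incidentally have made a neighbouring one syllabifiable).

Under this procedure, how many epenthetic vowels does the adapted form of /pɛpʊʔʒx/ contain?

2

The unsyllabifiable consonants are /ʒ/, /x/; each receives one epenthetic vowel.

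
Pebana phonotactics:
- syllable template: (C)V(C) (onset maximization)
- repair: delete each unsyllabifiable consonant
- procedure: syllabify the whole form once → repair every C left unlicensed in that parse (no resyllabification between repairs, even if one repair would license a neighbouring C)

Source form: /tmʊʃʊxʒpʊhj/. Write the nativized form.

The consonants /t/, /ʒ/, /j/ cannot be parsed into a legal (C)V(C) syllable (at most one coda consonant is licensed; onsets are limited to one consonant).
Each unlicensed consonant is deleted: /t/, /ʒ/, /j/.

mʊʃʊxpʊh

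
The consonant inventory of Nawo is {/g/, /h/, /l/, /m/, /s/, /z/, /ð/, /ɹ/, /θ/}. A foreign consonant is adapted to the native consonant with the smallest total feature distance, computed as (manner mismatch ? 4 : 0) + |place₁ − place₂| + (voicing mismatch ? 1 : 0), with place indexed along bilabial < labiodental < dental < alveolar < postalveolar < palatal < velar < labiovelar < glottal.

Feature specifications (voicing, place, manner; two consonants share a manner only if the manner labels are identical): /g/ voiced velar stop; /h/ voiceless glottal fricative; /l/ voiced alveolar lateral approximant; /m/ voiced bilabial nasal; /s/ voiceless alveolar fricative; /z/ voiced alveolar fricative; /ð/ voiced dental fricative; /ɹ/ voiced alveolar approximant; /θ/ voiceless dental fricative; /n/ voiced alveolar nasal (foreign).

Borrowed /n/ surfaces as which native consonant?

m

/m/ is closest: same manner (nasal), place distance 3 (alveolar→bilabial), same voicing; total 3. Next closest is /l/ at distance 4.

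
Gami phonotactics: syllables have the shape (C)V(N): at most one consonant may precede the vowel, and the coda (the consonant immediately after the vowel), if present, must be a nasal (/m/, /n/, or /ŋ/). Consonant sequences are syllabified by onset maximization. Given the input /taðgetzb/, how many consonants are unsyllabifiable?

The consonants /ð/, /t/, /z/, /b/ cannot be parsed into a legal (C)V(N) syllable (only a nasal (/m/, /n/, or /ŋ/) is licensed in coda position; onsets are limited to one consonant).

4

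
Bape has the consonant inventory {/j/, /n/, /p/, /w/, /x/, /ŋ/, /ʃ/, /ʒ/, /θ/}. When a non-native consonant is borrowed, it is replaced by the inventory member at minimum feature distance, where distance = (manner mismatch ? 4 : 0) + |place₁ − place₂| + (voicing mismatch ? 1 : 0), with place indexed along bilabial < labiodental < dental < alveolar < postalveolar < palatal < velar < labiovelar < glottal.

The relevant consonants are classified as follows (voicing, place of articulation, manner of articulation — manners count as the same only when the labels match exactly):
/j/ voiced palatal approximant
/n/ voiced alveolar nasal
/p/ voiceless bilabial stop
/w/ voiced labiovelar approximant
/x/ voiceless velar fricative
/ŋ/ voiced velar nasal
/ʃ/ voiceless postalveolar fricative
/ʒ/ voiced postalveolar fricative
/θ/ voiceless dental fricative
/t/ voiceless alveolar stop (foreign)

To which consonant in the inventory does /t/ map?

p

/p/ is closest: same manner (stop), place distance 3 (alveolar→bilabial), same voicing; total 3. Next closest is /n/ at distance 5.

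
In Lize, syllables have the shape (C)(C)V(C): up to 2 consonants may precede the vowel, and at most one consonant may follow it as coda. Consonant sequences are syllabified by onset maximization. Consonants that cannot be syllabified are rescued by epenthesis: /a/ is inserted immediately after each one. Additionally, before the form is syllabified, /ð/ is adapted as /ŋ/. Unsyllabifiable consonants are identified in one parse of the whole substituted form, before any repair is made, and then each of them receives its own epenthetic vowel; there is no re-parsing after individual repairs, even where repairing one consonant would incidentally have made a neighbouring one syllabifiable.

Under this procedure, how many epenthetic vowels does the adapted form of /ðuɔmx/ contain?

1

After substitution the input is /ŋuɔmx/.
The unsyllabifiable consonants are /x/; each receives one epenthetic vowel.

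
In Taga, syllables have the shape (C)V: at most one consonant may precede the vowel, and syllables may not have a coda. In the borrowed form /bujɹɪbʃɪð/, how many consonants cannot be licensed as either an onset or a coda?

Under (C)V, the unsyllabifiable consonants are /j/, /b/, /ð/ (no codas are permitted; onsets are limited to one consonant).

3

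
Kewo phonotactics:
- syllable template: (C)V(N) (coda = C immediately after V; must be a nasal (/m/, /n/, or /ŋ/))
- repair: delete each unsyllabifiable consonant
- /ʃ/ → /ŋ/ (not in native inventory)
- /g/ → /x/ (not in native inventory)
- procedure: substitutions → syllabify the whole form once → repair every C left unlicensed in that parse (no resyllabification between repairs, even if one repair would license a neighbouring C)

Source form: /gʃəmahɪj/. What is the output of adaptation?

ŋəmahɪ

Substitution: /g/ → /x/, /ʃ/ → /ŋ/, giving /xŋəmahɪj/.
Syllabifying with onset maximization leaves /x/, /j/ stranded (only a nasal (/m/, /n/, or /ŋ/) is licensed in coda position; onsets are limited to one consonant).
Each unlicensed consonant is deleted: /x/, /j/.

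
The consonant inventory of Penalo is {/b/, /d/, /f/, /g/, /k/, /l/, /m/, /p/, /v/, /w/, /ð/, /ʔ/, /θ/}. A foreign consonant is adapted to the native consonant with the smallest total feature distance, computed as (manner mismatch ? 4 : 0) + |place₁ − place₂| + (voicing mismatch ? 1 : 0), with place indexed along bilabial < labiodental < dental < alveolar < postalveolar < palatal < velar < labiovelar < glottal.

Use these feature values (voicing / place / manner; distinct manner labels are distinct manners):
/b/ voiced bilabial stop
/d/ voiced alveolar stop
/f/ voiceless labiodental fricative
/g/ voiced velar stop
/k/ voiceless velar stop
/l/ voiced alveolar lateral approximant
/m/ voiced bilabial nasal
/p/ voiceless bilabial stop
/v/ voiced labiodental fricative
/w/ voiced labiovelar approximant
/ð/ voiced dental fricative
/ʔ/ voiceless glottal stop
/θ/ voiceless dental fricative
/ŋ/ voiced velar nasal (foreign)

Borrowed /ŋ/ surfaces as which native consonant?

g

/g/ is closest: manner differs (nasal→stop, +4), place distance 0 (velar→velar), same voicing; total 4. Next closest is /k/ at distance 5.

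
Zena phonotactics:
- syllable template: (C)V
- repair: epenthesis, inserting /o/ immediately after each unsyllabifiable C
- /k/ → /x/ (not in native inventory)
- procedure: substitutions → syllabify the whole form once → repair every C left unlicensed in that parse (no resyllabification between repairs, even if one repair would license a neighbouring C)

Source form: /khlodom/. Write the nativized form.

xoholodomo

Substitution: /k/ → /x/, giving /xhlodom/.
Under (C)V, the unsyllabifiable consonants are /x/, /h/, /m/ (no codas are permitted; onsets are limited to one consonant).
Inserting the epenthetic vowel yields /x/ → /xo/, /h/ → /ho/, /m/ → /mo/.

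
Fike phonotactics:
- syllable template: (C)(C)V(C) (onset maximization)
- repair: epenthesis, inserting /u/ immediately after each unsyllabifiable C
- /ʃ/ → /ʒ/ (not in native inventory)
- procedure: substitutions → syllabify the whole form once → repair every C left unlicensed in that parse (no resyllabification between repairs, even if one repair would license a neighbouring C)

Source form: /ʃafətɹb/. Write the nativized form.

ʒafətɹubu

Substitution: /ʃ/ → /ʒ/, giving /ʒafətɹb/.
The consonants /ɹ/, /b/ cannot be parsed into a legal (C)(C)V(C) syllable (at most one coda consonant is licensed; onsets may contain at most 2 consonants).
Inserting the epenthetic vowel yields /ɹ/ → /ɹu/, /b/ → /bu/.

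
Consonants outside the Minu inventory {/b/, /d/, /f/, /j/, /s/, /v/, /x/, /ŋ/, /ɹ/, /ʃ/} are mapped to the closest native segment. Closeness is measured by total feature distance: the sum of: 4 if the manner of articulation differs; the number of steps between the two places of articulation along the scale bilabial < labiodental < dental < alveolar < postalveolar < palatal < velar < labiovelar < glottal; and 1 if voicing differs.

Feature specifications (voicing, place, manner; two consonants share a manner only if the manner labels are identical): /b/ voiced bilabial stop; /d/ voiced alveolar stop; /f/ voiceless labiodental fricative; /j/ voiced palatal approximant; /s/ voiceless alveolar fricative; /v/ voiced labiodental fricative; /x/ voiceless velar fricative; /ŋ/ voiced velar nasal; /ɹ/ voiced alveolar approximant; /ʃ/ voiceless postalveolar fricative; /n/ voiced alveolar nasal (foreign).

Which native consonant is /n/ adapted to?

/ŋ/ is closest: same manner (nasal), place distance 3 (alveolar→velar), same voicing; total 3. Next closest is /d/ at distance 4.

ŋ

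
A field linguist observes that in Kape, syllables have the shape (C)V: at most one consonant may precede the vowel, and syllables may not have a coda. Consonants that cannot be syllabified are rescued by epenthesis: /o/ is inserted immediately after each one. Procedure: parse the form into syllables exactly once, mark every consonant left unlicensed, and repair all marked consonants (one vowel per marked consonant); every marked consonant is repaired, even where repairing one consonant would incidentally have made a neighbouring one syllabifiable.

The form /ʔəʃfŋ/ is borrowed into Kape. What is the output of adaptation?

The consonants /ʃ/, /f/, /ŋ/ cannot be parsed into a legal (C)V syllable (no codas are permitted; onsets are limited to one consonant).
Epenthesis after each stranded consonant: /ʃ/ → /ʃo/, /f/ → /fo/, /ŋ/ → /ŋo/.

ʔəʃofoŋo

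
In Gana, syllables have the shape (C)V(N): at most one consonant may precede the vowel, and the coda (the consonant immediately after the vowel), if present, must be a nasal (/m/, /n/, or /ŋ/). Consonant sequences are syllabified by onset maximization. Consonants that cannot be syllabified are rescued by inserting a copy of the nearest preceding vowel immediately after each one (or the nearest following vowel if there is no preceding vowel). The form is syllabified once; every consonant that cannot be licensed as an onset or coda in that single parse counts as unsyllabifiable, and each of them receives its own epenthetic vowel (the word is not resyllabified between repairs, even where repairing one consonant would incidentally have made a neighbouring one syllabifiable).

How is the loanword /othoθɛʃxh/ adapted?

otohoθɛʃɛxɛhɛ

The consonants /t/, /ʃ/, /x/, /h/ cannot be parsed into a legal (C)V(N) syllable (only a nasal (/m/, /n/, or /ŋ/) is licensed in coda position; onsets are limited to one consonant).
Epenthesis after each stranded consonant: /t/ → /to/, /ʃ/ → /ʃɛ/, /x/ → /xɛ/, /h/ → /hɛ/.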